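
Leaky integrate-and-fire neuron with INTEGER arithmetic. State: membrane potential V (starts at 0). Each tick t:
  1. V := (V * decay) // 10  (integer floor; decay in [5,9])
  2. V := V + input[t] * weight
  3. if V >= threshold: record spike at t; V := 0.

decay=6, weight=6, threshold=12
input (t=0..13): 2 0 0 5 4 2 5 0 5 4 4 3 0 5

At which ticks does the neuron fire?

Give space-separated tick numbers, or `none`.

t=0: input=2 -> V=0 FIRE
t=1: input=0 -> V=0
t=2: input=0 -> V=0
t=3: input=5 -> V=0 FIRE
t=4: input=4 -> V=0 FIRE
t=5: input=2 -> V=0 FIRE
t=6: input=5 -> V=0 FIRE
t=7: input=0 -> V=0
t=8: input=5 -> V=0 FIRE
t=9: input=4 -> V=0 FIRE
t=10: input=4 -> V=0 FIRE
t=11: input=3 -> V=0 FIRE
t=12: input=0 -> V=0
t=13: input=5 -> V=0 FIRE

Answer: 0 3 4 5 6 8 9 10 11 13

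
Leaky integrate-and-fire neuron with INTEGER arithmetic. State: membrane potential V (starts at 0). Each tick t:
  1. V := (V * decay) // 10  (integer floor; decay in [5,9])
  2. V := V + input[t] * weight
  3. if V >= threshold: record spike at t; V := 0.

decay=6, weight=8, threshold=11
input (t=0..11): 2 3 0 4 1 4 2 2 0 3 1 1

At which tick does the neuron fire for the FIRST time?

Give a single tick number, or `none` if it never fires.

Answer: 0

Derivation:
t=0: input=2 -> V=0 FIRE
t=1: input=3 -> V=0 FIRE
t=2: input=0 -> V=0
t=3: input=4 -> V=0 FIRE
t=4: input=1 -> V=8
t=5: input=4 -> V=0 FIRE
t=6: input=2 -> V=0 FIRE
t=7: input=2 -> V=0 FIRE
t=8: input=0 -> V=0
t=9: input=3 -> V=0 FIRE
t=10: input=1 -> V=8
t=11: input=1 -> V=0 FIRE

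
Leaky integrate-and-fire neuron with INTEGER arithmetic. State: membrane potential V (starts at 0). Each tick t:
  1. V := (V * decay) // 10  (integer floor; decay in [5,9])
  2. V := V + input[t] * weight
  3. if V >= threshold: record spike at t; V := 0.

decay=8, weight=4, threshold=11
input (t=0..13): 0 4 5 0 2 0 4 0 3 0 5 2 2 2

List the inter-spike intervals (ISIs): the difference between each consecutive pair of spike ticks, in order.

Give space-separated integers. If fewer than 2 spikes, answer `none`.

t=0: input=0 -> V=0
t=1: input=4 -> V=0 FIRE
t=2: input=5 -> V=0 FIRE
t=3: input=0 -> V=0
t=4: input=2 -> V=8
t=5: input=0 -> V=6
t=6: input=4 -> V=0 FIRE
t=7: input=0 -> V=0
t=8: input=3 -> V=0 FIRE
t=9: input=0 -> V=0
t=10: input=5 -> V=0 FIRE
t=11: input=2 -> V=8
t=12: input=2 -> V=0 FIRE
t=13: input=2 -> V=8

Answer: 1 4 2 2 2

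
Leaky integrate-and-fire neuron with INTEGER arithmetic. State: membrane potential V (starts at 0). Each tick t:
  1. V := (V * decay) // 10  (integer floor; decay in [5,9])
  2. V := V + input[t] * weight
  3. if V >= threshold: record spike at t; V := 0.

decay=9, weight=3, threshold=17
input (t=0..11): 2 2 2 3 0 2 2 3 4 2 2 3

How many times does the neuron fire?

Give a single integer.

t=0: input=2 -> V=6
t=1: input=2 -> V=11
t=2: input=2 -> V=15
t=3: input=3 -> V=0 FIRE
t=4: input=0 -> V=0
t=5: input=2 -> V=6
t=6: input=2 -> V=11
t=7: input=3 -> V=0 FIRE
t=8: input=4 -> V=12
t=9: input=2 -> V=16
t=10: input=2 -> V=0 FIRE
t=11: input=3 -> V=9

Answer: 3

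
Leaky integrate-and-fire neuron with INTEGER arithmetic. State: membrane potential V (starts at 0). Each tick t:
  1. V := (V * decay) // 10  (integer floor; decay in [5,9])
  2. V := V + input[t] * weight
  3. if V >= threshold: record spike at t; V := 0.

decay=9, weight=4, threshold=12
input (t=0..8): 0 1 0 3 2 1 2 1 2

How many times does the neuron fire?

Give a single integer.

Answer: 2

Derivation:
t=0: input=0 -> V=0
t=1: input=1 -> V=4
t=2: input=0 -> V=3
t=3: input=3 -> V=0 FIRE
t=4: input=2 -> V=8
t=5: input=1 -> V=11
t=6: input=2 -> V=0 FIRE
t=7: input=1 -> V=4
t=8: input=2 -> V=11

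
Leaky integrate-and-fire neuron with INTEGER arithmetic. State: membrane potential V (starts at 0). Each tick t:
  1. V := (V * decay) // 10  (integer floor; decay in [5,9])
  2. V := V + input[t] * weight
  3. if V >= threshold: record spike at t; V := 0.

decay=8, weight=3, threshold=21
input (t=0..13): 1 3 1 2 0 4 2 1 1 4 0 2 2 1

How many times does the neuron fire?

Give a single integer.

t=0: input=1 -> V=3
t=1: input=3 -> V=11
t=2: input=1 -> V=11
t=3: input=2 -> V=14
t=4: input=0 -> V=11
t=5: input=4 -> V=20
t=6: input=2 -> V=0 FIRE
t=7: input=1 -> V=3
t=8: input=1 -> V=5
t=9: input=4 -> V=16
t=10: input=0 -> V=12
t=11: input=2 -> V=15
t=12: input=2 -> V=18
t=13: input=1 -> V=17

Answer: 1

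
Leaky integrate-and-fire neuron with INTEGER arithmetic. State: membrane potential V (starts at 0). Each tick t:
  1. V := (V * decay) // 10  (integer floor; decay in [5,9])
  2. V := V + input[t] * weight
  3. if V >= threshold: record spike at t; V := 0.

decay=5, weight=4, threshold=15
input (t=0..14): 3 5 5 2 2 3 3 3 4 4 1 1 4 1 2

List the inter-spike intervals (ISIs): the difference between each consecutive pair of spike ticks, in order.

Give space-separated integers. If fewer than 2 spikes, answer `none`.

Answer: 1 3 2 1 1 3

Derivation:
t=0: input=3 -> V=12
t=1: input=5 -> V=0 FIRE
t=2: input=5 -> V=0 FIRE
t=3: input=2 -> V=8
t=4: input=2 -> V=12
t=5: input=3 -> V=0 FIRE
t=6: input=3 -> V=12
t=7: input=3 -> V=0 FIRE
t=8: input=4 -> V=0 FIRE
t=9: input=4 -> V=0 FIRE
t=10: input=1 -> V=4
t=11: input=1 -> V=6
t=12: input=4 -> V=0 FIRE
t=13: input=1 -> V=4
t=14: input=2 -> V=10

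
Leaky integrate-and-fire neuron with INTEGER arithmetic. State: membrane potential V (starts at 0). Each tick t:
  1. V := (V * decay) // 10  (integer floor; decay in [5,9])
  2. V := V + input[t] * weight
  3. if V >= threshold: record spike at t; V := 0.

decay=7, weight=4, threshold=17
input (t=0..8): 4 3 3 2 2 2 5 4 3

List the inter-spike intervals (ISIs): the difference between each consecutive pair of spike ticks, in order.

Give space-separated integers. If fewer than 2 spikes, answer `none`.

Answer: 3 2 2

Derivation:
t=0: input=4 -> V=16
t=1: input=3 -> V=0 FIRE
t=2: input=3 -> V=12
t=3: input=2 -> V=16
t=4: input=2 -> V=0 FIRE
t=5: input=2 -> V=8
t=6: input=5 -> V=0 FIRE
t=7: input=4 -> V=16
t=8: input=3 -> V=0 FIRE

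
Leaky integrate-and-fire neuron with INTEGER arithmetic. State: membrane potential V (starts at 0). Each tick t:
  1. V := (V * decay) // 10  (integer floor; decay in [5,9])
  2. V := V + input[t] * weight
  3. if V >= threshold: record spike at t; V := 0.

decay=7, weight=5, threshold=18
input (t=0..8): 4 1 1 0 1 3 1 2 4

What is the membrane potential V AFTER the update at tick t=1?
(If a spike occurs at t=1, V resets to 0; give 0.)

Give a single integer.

Answer: 5

Derivation:
t=0: input=4 -> V=0 FIRE
t=1: input=1 -> V=5
t=2: input=1 -> V=8
t=3: input=0 -> V=5
t=4: input=1 -> V=8
t=5: input=3 -> V=0 FIRE
t=6: input=1 -> V=5
t=7: input=2 -> V=13
t=8: input=4 -> V=0 FIRE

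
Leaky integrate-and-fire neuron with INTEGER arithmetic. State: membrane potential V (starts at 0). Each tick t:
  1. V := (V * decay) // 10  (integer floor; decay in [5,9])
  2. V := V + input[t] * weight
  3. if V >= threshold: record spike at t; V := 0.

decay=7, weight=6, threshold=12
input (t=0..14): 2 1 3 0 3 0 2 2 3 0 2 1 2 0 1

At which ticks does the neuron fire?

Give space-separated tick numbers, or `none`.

Answer: 0 2 4 6 7 8 10 12

Derivation:
t=0: input=2 -> V=0 FIRE
t=1: input=1 -> V=6
t=2: input=3 -> V=0 FIRE
t=3: input=0 -> V=0
t=4: input=3 -> V=0 FIRE
t=5: input=0 -> V=0
t=6: input=2 -> V=0 FIRE
t=7: input=2 -> V=0 FIRE
t=8: input=3 -> V=0 FIRE
t=9: input=0 -> V=0
t=10: input=2 -> V=0 FIRE
t=11: input=1 -> V=6
t=12: input=2 -> V=0 FIRE
t=13: input=0 -> V=0
t=14: input=1 -> V=6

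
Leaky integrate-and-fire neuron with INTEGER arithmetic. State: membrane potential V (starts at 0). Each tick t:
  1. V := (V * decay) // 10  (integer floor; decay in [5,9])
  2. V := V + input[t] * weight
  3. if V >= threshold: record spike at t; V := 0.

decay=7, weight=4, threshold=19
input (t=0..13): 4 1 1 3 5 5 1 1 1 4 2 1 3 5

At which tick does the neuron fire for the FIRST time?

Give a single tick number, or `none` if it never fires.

Answer: 3

Derivation:
t=0: input=4 -> V=16
t=1: input=1 -> V=15
t=2: input=1 -> V=14
t=3: input=3 -> V=0 FIRE
t=4: input=5 -> V=0 FIRE
t=5: input=5 -> V=0 FIRE
t=6: input=1 -> V=4
t=7: input=1 -> V=6
t=8: input=1 -> V=8
t=9: input=4 -> V=0 FIRE
t=10: input=2 -> V=8
t=11: input=1 -> V=9
t=12: input=3 -> V=18
t=13: input=5 -> V=0 FIRE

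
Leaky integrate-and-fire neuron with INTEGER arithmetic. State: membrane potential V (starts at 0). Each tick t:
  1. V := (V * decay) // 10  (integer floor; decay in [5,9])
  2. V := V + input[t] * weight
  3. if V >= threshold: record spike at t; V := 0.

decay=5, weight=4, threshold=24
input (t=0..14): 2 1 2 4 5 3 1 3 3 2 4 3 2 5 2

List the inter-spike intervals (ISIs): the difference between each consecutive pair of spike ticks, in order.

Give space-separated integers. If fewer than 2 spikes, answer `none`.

t=0: input=2 -> V=8
t=1: input=1 -> V=8
t=2: input=2 -> V=12
t=3: input=4 -> V=22
t=4: input=5 -> V=0 FIRE
t=5: input=3 -> V=12
t=6: input=1 -> V=10
t=7: input=3 -> V=17
t=8: input=3 -> V=20
t=9: input=2 -> V=18
t=10: input=4 -> V=0 FIRE
t=11: input=3 -> V=12
t=12: input=2 -> V=14
t=13: input=5 -> V=0 FIRE
t=14: input=2 -> V=8

Answer: 6 3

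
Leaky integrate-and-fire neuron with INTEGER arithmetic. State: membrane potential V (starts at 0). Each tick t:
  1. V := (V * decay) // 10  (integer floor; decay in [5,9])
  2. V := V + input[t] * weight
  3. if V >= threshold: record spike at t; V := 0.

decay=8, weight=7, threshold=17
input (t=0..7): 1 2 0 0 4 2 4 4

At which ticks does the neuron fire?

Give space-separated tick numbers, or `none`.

t=0: input=1 -> V=7
t=1: input=2 -> V=0 FIRE
t=2: input=0 -> V=0
t=3: input=0 -> V=0
t=4: input=4 -> V=0 FIRE
t=5: input=2 -> V=14
t=6: input=4 -> V=0 FIRE
t=7: input=4 -> V=0 FIRE

Answer: 1 4 6 7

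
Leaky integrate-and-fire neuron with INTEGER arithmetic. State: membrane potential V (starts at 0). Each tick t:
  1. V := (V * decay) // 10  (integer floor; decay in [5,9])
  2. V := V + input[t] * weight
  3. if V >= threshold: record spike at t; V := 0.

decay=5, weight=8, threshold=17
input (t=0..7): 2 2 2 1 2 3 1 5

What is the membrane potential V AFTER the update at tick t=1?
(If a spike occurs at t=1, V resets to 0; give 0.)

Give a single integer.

Answer: 0

Derivation:
t=0: input=2 -> V=16
t=1: input=2 -> V=0 FIRE
t=2: input=2 -> V=16
t=3: input=1 -> V=16
t=4: input=2 -> V=0 FIRE
t=5: input=3 -> V=0 FIRE
t=6: input=1 -> V=8
t=7: input=5 -> V=0 FIRE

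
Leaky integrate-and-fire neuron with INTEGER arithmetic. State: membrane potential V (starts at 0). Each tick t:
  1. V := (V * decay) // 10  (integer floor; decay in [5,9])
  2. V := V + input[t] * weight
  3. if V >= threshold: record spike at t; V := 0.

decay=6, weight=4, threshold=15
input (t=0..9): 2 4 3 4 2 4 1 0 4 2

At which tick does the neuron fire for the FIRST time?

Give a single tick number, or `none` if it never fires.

Answer: 1

Derivation:
t=0: input=2 -> V=8
t=1: input=4 -> V=0 FIRE
t=2: input=3 -> V=12
t=3: input=4 -> V=0 FIRE
t=4: input=2 -> V=8
t=5: input=4 -> V=0 FIRE
t=6: input=1 -> V=4
t=7: input=0 -> V=2
t=8: input=4 -> V=0 FIRE
t=9: input=2 -> V=8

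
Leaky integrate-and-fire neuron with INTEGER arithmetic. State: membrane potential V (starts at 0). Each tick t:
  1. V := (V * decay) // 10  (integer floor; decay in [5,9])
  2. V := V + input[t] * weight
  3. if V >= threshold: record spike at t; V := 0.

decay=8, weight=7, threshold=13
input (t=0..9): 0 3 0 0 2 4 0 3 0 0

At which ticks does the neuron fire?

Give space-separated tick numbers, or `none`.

Answer: 1 4 5 7

Derivation:
t=0: input=0 -> V=0
t=1: input=3 -> V=0 FIRE
t=2: input=0 -> V=0
t=3: input=0 -> V=0
t=4: input=2 -> V=0 FIRE
t=5: input=4 -> V=0 FIRE
t=6: input=0 -> V=0
t=7: input=3 -> V=0 FIRE
t=8: input=0 -> V=0
t=9: input=0 -> V=0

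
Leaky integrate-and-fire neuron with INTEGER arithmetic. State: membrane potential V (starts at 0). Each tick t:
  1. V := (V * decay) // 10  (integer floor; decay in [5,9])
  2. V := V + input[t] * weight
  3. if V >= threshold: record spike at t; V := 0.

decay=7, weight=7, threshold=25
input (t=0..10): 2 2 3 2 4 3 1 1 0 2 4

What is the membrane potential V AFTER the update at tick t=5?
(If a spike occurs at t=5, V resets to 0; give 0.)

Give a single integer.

Answer: 21

Derivation:
t=0: input=2 -> V=14
t=1: input=2 -> V=23
t=2: input=3 -> V=0 FIRE
t=3: input=2 -> V=14
t=4: input=4 -> V=0 FIRE
t=5: input=3 -> V=21
t=6: input=1 -> V=21
t=7: input=1 -> V=21
t=8: input=0 -> V=14
t=9: input=2 -> V=23
t=10: input=4 -> V=0 FIRE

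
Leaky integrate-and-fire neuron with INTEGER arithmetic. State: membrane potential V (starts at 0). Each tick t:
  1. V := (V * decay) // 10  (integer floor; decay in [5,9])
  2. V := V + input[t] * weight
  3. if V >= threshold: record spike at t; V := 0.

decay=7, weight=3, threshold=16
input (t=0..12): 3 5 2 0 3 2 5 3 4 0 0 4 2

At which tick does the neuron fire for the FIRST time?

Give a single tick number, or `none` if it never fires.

t=0: input=3 -> V=9
t=1: input=5 -> V=0 FIRE
t=2: input=2 -> V=6
t=3: input=0 -> V=4
t=4: input=3 -> V=11
t=5: input=2 -> V=13
t=6: input=5 -> V=0 FIRE
t=7: input=3 -> V=9
t=8: input=4 -> V=0 FIRE
t=9: input=0 -> V=0
t=10: input=0 -> V=0
t=11: input=4 -> V=12
t=12: input=2 -> V=14

Answer: 1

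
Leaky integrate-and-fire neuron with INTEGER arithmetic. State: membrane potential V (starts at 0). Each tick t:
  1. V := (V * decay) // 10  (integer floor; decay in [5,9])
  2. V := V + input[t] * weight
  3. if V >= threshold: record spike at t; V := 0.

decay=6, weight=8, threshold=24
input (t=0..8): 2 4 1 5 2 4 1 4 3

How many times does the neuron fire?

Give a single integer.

Answer: 5

Derivation:
t=0: input=2 -> V=16
t=1: input=4 -> V=0 FIRE
t=2: input=1 -> V=8
t=3: input=5 -> V=0 FIRE
t=4: input=2 -> V=16
t=5: input=4 -> V=0 FIRE
t=6: input=1 -> V=8
t=7: input=4 -> V=0 FIRE
t=8: input=3 -> V=0 FIRE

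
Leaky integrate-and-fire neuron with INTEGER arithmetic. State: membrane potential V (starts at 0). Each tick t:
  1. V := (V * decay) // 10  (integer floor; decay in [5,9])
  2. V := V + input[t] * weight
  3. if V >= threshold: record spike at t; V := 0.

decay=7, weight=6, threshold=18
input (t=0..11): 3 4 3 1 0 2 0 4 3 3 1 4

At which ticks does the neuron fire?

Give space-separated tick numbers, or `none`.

t=0: input=3 -> V=0 FIRE
t=1: input=4 -> V=0 FIRE
t=2: input=3 -> V=0 FIRE
t=3: input=1 -> V=6
t=4: input=0 -> V=4
t=5: input=2 -> V=14
t=6: input=0 -> V=9
t=7: input=4 -> V=0 FIRE
t=8: input=3 -> V=0 FIRE
t=9: input=3 -> V=0 FIRE
t=10: input=1 -> V=6
t=11: input=4 -> V=0 FIRE

Answer: 0 1 2 7 8 9 11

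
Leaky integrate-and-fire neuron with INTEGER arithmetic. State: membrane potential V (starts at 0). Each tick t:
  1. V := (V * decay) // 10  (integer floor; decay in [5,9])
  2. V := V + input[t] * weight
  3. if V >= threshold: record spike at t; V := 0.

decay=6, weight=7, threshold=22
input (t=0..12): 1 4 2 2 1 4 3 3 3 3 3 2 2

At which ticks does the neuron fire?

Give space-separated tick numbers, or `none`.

Answer: 1 3 5 7 9 11

Derivation:
t=0: input=1 -> V=7
t=1: input=4 -> V=0 FIRE
t=2: input=2 -> V=14
t=3: input=2 -> V=0 FIRE
t=4: input=1 -> V=7
t=5: input=4 -> V=0 FIRE
t=6: input=3 -> V=21
t=7: input=3 -> V=0 FIRE
t=8: input=3 -> V=21
t=9: input=3 -> V=0 FIRE
t=10: input=3 -> V=21
t=11: input=2 -> V=0 FIRE
t=12: input=2 -> V=14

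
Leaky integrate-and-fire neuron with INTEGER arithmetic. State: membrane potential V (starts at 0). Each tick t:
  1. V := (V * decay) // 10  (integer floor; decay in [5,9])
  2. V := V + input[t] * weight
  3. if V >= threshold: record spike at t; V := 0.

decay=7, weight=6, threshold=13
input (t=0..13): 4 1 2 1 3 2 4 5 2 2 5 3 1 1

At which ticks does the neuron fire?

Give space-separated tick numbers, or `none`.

t=0: input=4 -> V=0 FIRE
t=1: input=1 -> V=6
t=2: input=2 -> V=0 FIRE
t=3: input=1 -> V=6
t=4: input=3 -> V=0 FIRE
t=5: input=2 -> V=12
t=6: input=4 -> V=0 FIRE
t=7: input=5 -> V=0 FIRE
t=8: input=2 -> V=12
t=9: input=2 -> V=0 FIRE
t=10: input=5 -> V=0 FIRE
t=11: input=3 -> V=0 FIRE
t=12: input=1 -> V=6
t=13: input=1 -> V=10

Answer: 0 2 4 6 7 9 10 11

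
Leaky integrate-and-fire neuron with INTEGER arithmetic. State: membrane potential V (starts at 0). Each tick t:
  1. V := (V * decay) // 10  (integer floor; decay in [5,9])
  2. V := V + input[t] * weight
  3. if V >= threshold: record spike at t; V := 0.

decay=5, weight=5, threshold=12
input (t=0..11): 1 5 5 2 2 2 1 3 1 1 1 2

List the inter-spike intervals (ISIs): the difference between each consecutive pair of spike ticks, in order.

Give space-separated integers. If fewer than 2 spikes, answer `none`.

t=0: input=1 -> V=5
t=1: input=5 -> V=0 FIRE
t=2: input=5 -> V=0 FIRE
t=3: input=2 -> V=10
t=4: input=2 -> V=0 FIRE
t=5: input=2 -> V=10
t=6: input=1 -> V=10
t=7: input=3 -> V=0 FIRE
t=8: input=1 -> V=5
t=9: input=1 -> V=7
t=10: input=1 -> V=8
t=11: input=2 -> V=0 FIRE

Answer: 1 2 3 4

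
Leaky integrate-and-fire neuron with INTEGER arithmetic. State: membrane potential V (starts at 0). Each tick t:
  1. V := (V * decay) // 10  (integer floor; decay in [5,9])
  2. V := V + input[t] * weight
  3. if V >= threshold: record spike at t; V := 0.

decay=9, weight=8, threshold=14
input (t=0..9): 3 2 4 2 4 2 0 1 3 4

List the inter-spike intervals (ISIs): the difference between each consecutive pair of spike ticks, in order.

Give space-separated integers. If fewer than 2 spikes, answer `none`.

t=0: input=3 -> V=0 FIRE
t=1: input=2 -> V=0 FIRE
t=2: input=4 -> V=0 FIRE
t=3: input=2 -> V=0 FIRE
t=4: input=4 -> V=0 FIRE
t=5: input=2 -> V=0 FIRE
t=6: input=0 -> V=0
t=7: input=1 -> V=8
t=8: input=3 -> V=0 FIRE
t=9: input=4 -> V=0 FIRE

Answer: 1 1 1 1 1 3 1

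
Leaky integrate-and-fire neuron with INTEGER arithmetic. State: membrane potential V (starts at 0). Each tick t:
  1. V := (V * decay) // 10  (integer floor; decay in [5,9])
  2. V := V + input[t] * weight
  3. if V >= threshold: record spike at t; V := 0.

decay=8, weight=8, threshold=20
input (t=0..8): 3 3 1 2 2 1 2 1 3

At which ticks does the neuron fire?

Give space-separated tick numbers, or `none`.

t=0: input=3 -> V=0 FIRE
t=1: input=3 -> V=0 FIRE
t=2: input=1 -> V=8
t=3: input=2 -> V=0 FIRE
t=4: input=2 -> V=16
t=5: input=1 -> V=0 FIRE
t=6: input=2 -> V=16
t=7: input=1 -> V=0 FIRE
t=8: input=3 -> V=0 FIRE

Answer: 0 1 3 5 7 8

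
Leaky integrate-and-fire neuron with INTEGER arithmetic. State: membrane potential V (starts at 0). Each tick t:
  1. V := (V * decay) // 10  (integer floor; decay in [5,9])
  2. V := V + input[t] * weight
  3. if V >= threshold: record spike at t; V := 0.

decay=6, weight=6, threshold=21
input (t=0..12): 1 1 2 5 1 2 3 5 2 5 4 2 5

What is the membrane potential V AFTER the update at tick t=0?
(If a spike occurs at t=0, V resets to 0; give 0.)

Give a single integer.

t=0: input=1 -> V=6
t=1: input=1 -> V=9
t=2: input=2 -> V=17
t=3: input=5 -> V=0 FIRE
t=4: input=1 -> V=6
t=5: input=2 -> V=15
t=6: input=3 -> V=0 FIRE
t=7: input=5 -> V=0 FIRE
t=8: input=2 -> V=12
t=9: input=5 -> V=0 FIRE
t=10: input=4 -> V=0 FIRE
t=11: input=2 -> V=12
t=12: input=5 -> V=0 FIRE

Answer: 6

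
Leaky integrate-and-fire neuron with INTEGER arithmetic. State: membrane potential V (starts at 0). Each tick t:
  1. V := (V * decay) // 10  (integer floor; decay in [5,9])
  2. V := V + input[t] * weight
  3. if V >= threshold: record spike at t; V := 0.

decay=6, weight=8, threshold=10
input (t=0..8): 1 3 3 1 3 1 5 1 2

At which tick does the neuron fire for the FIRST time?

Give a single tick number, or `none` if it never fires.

t=0: input=1 -> V=8
t=1: input=3 -> V=0 FIRE
t=2: input=3 -> V=0 FIRE
t=3: input=1 -> V=8
t=4: input=3 -> V=0 FIRE
t=5: input=1 -> V=8
t=6: input=5 -> V=0 FIRE
t=7: input=1 -> V=8
t=8: input=2 -> V=0 FIRE

Answer: 1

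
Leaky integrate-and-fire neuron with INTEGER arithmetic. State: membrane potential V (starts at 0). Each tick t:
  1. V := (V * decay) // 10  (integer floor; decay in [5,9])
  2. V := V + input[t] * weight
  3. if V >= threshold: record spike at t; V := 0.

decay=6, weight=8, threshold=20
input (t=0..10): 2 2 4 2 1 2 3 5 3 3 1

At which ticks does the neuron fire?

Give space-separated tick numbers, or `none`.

t=0: input=2 -> V=16
t=1: input=2 -> V=0 FIRE
t=2: input=4 -> V=0 FIRE
t=3: input=2 -> V=16
t=4: input=1 -> V=17
t=5: input=2 -> V=0 FIRE
t=6: input=3 -> V=0 FIRE
t=7: input=5 -> V=0 FIRE
t=8: input=3 -> V=0 FIRE
t=9: input=3 -> V=0 FIRE
t=10: input=1 -> V=8

Answer: 1 2 5 6 7 8 9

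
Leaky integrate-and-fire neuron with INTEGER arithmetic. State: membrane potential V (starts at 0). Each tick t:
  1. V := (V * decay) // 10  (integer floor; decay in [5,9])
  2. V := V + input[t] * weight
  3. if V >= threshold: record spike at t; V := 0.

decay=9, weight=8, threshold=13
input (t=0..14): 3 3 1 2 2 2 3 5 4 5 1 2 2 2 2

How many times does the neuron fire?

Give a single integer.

Answer: 13

Derivation:
t=0: input=3 -> V=0 FIRE
t=1: input=3 -> V=0 FIRE
t=2: input=1 -> V=8
t=3: input=2 -> V=0 FIRE
t=4: input=2 -> V=0 FIRE
t=5: input=2 -> V=0 FIRE
t=6: input=3 -> V=0 FIRE
t=7: input=5 -> V=0 FIRE
t=8: input=4 -> V=0 FIRE
t=9: input=5 -> V=0 FIRE
t=10: input=1 -> V=8
t=11: input=2 -> V=0 FIRE
t=12: input=2 -> V=0 FIRE
t=13: input=2 -> V=0 FIRE
t=14: input=2 -> V=0 FIRE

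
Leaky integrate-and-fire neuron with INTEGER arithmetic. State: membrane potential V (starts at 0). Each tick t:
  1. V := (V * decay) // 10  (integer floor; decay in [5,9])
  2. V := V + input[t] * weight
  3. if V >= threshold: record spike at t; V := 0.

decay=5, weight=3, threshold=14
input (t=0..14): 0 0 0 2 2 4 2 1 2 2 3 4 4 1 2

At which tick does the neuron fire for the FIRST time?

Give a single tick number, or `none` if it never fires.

t=0: input=0 -> V=0
t=1: input=0 -> V=0
t=2: input=0 -> V=0
t=3: input=2 -> V=6
t=4: input=2 -> V=9
t=5: input=4 -> V=0 FIRE
t=6: input=2 -> V=6
t=7: input=1 -> V=6
t=8: input=2 -> V=9
t=9: input=2 -> V=10
t=10: input=3 -> V=0 FIRE
t=11: input=4 -> V=12
t=12: input=4 -> V=0 FIRE
t=13: input=1 -> V=3
t=14: input=2 -> V=7

Answer: 5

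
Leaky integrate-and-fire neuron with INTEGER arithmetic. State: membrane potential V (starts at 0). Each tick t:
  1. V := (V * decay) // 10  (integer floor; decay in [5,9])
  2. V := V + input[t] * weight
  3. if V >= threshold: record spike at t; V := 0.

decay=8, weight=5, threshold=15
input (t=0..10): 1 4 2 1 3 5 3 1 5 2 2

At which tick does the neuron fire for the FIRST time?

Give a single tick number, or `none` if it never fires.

Answer: 1

Derivation:
t=0: input=1 -> V=5
t=1: input=4 -> V=0 FIRE
t=2: input=2 -> V=10
t=3: input=1 -> V=13
t=4: input=3 -> V=0 FIRE
t=5: input=5 -> V=0 FIRE
t=6: input=3 -> V=0 FIRE
t=7: input=1 -> V=5
t=8: input=5 -> V=0 FIRE
t=9: input=2 -> V=10
t=10: input=2 -> V=0 FIRE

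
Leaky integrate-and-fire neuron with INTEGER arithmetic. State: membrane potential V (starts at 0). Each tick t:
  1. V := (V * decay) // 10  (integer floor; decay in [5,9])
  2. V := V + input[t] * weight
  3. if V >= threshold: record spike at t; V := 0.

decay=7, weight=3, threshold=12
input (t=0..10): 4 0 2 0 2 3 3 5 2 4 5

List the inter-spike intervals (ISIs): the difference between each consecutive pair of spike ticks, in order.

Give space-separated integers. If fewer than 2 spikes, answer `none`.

t=0: input=4 -> V=0 FIRE
t=1: input=0 -> V=0
t=2: input=2 -> V=6
t=3: input=0 -> V=4
t=4: input=2 -> V=8
t=5: input=3 -> V=0 FIRE
t=6: input=3 -> V=9
t=7: input=5 -> V=0 FIRE
t=8: input=2 -> V=6
t=9: input=4 -> V=0 FIRE
t=10: input=5 -> V=0 FIRE

Answer: 5 2 2 1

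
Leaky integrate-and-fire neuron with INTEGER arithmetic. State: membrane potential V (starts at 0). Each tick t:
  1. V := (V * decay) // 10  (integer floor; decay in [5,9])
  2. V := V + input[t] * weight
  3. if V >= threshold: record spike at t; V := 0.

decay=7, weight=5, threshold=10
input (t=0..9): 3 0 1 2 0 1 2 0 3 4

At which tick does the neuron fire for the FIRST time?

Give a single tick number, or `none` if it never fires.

Answer: 0

Derivation:
t=0: input=3 -> V=0 FIRE
t=1: input=0 -> V=0
t=2: input=1 -> V=5
t=3: input=2 -> V=0 FIRE
t=4: input=0 -> V=0
t=5: input=1 -> V=5
t=6: input=2 -> V=0 FIRE
t=7: input=0 -> V=0
t=8: input=3 -> V=0 FIRE
t=9: input=4 -> V=0 FIRE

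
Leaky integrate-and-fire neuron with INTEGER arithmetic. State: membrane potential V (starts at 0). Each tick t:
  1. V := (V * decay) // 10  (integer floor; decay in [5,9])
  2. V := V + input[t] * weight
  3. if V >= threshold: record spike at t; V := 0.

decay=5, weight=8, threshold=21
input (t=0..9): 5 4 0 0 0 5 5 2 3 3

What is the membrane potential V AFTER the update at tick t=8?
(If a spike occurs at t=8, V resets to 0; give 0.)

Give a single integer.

Answer: 0

Derivation:
t=0: input=5 -> V=0 FIRE
t=1: input=4 -> V=0 FIRE
t=2: input=0 -> V=0
t=3: input=0 -> V=0
t=4: input=0 -> V=0
t=5: input=5 -> V=0 FIRE
t=6: input=5 -> V=0 FIRE
t=7: input=2 -> V=16
t=8: input=3 -> V=0 FIRE
t=9: input=3 -> V=0 FIRE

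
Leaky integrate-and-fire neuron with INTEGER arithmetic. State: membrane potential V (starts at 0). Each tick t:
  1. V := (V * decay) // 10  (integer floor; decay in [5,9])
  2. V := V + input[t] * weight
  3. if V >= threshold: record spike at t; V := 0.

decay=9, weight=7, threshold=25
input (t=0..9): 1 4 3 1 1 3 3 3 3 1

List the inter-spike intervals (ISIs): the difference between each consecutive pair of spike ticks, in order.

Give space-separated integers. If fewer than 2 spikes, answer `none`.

Answer: 2 2 2 2

Derivation:
t=0: input=1 -> V=7
t=1: input=4 -> V=0 FIRE
t=2: input=3 -> V=21
t=3: input=1 -> V=0 FIRE
t=4: input=1 -> V=7
t=5: input=3 -> V=0 FIRE
t=6: input=3 -> V=21
t=7: input=3 -> V=0 FIRE
t=8: input=3 -> V=21
t=9: input=1 -> V=0 FIRE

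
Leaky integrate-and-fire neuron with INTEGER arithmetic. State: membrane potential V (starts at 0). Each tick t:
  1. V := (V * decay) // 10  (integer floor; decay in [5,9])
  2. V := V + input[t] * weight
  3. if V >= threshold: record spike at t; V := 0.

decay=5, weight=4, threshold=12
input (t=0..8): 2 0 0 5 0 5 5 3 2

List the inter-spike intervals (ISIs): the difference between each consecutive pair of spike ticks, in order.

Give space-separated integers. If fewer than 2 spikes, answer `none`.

t=0: input=2 -> V=8
t=1: input=0 -> V=4
t=2: input=0 -> V=2
t=3: input=5 -> V=0 FIRE
t=4: input=0 -> V=0
t=5: input=5 -> V=0 FIRE
t=6: input=5 -> V=0 FIRE
t=7: input=3 -> V=0 FIRE
t=8: input=2 -> V=8

Answer: 2 1 1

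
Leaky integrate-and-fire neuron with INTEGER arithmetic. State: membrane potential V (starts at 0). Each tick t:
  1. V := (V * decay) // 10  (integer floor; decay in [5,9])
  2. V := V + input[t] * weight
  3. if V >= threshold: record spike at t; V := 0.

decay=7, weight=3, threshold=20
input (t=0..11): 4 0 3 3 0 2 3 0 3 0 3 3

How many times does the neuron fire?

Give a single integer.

t=0: input=4 -> V=12
t=1: input=0 -> V=8
t=2: input=3 -> V=14
t=3: input=3 -> V=18
t=4: input=0 -> V=12
t=5: input=2 -> V=14
t=6: input=3 -> V=18
t=7: input=0 -> V=12
t=8: input=3 -> V=17
t=9: input=0 -> V=11
t=10: input=3 -> V=16
t=11: input=3 -> V=0 FIRE

Answer: 1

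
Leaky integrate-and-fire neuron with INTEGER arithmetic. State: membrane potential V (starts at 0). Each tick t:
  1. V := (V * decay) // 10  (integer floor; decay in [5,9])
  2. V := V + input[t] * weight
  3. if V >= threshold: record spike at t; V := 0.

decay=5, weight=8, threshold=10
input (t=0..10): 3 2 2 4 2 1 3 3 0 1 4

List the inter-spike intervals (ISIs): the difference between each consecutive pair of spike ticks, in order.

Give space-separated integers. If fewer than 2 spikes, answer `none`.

Answer: 1 1 1 1 2 1 3

Derivation:
t=0: input=3 -> V=0 FIRE
t=1: input=2 -> V=0 FIRE
t=2: input=2 -> V=0 FIRE
t=3: input=4 -> V=0 FIRE
t=4: input=2 -> V=0 FIRE
t=5: input=1 -> V=8
t=6: input=3 -> V=0 FIRE
t=7: input=3 -> V=0 FIRE
t=8: input=0 -> V=0
t=9: input=1 -> V=8
t=10: input=4 -> V=0 FIRE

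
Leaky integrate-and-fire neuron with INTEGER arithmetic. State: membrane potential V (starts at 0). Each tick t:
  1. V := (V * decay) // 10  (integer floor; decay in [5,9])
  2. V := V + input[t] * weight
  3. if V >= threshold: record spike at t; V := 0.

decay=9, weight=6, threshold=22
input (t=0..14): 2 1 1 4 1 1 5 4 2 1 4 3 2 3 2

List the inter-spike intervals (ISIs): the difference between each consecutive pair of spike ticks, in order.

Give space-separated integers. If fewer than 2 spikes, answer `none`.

Answer: 3 1 3 2 2

Derivation:
t=0: input=2 -> V=12
t=1: input=1 -> V=16
t=2: input=1 -> V=20
t=3: input=4 -> V=0 FIRE
t=4: input=1 -> V=6
t=5: input=1 -> V=11
t=6: input=5 -> V=0 FIRE
t=7: input=4 -> V=0 FIRE
t=8: input=2 -> V=12
t=9: input=1 -> V=16
t=10: input=4 -> V=0 FIRE
t=11: input=3 -> V=18
t=12: input=2 -> V=0 FIRE
t=13: input=3 -> V=18
t=14: input=2 -> V=0 FIRE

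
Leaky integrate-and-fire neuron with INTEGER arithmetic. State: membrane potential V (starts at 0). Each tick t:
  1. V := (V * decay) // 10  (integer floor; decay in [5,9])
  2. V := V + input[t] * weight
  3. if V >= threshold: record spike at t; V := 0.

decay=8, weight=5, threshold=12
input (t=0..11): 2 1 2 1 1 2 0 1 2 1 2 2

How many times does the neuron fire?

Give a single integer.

t=0: input=2 -> V=10
t=1: input=1 -> V=0 FIRE
t=2: input=2 -> V=10
t=3: input=1 -> V=0 FIRE
t=4: input=1 -> V=5
t=5: input=2 -> V=0 FIRE
t=6: input=0 -> V=0
t=7: input=1 -> V=5
t=8: input=2 -> V=0 FIRE
t=9: input=1 -> V=5
t=10: input=2 -> V=0 FIRE
t=11: input=2 -> V=10

Answer: 5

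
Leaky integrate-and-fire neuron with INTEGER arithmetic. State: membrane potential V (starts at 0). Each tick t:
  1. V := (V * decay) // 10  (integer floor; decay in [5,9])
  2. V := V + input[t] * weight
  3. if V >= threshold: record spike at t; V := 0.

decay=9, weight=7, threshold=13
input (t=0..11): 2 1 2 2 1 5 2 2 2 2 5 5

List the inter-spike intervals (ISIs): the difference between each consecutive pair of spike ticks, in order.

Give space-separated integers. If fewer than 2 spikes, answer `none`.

t=0: input=2 -> V=0 FIRE
t=1: input=1 -> V=7
t=2: input=2 -> V=0 FIRE
t=3: input=2 -> V=0 FIRE
t=4: input=1 -> V=7
t=5: input=5 -> V=0 FIRE
t=6: input=2 -> V=0 FIRE
t=7: input=2 -> V=0 FIRE
t=8: input=2 -> V=0 FIRE
t=9: input=2 -> V=0 FIRE
t=10: input=5 -> V=0 FIRE
t=11: input=5 -> V=0 FIRE

Answer: 2 1 2 1 1 1 1 1 1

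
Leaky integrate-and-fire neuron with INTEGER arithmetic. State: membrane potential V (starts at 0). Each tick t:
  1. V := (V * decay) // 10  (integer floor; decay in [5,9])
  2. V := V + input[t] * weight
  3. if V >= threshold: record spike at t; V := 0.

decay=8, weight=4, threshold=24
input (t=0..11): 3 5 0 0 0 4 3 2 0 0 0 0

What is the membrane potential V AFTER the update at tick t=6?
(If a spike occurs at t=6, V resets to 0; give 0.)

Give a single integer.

t=0: input=3 -> V=12
t=1: input=5 -> V=0 FIRE
t=2: input=0 -> V=0
t=3: input=0 -> V=0
t=4: input=0 -> V=0
t=5: input=4 -> V=16
t=6: input=3 -> V=0 FIRE
t=7: input=2 -> V=8
t=8: input=0 -> V=6
t=9: input=0 -> V=4
t=10: input=0 -> V=3
t=11: input=0 -> V=2

Answer: 0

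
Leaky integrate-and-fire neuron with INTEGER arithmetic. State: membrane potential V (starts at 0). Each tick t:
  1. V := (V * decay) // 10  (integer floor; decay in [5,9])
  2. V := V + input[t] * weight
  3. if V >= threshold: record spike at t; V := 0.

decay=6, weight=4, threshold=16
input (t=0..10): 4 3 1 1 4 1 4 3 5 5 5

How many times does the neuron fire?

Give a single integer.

Answer: 6

Derivation:
t=0: input=4 -> V=0 FIRE
t=1: input=3 -> V=12
t=2: input=1 -> V=11
t=3: input=1 -> V=10
t=4: input=4 -> V=0 FIRE
t=5: input=1 -> V=4
t=6: input=4 -> V=0 FIRE
t=7: input=3 -> V=12
t=8: input=5 -> V=0 FIRE
t=9: input=5 -> V=0 FIRE
t=10: input=5 -> V=0 FIRE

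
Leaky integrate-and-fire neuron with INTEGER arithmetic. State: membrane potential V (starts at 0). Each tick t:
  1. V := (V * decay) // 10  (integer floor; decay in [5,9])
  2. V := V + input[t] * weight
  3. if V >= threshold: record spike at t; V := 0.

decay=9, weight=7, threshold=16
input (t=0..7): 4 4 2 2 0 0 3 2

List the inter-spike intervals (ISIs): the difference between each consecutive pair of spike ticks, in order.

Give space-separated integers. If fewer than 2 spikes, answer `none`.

t=0: input=4 -> V=0 FIRE
t=1: input=4 -> V=0 FIRE
t=2: input=2 -> V=14
t=3: input=2 -> V=0 FIRE
t=4: input=0 -> V=0
t=5: input=0 -> V=0
t=6: input=3 -> V=0 FIRE
t=7: input=2 -> V=14

Answer: 1 2 3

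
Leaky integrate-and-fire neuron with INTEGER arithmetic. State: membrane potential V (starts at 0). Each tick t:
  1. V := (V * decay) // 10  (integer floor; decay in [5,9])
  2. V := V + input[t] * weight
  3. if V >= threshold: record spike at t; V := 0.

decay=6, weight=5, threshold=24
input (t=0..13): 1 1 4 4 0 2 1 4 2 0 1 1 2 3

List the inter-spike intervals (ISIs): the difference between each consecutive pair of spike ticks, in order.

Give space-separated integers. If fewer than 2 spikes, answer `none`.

Answer: 5 6

Derivation:
t=0: input=1 -> V=5
t=1: input=1 -> V=8
t=2: input=4 -> V=0 FIRE
t=3: input=4 -> V=20
t=4: input=0 -> V=12
t=5: input=2 -> V=17
t=6: input=1 -> V=15
t=7: input=4 -> V=0 FIRE
t=8: input=2 -> V=10
t=9: input=0 -> V=6
t=10: input=1 -> V=8
t=11: input=1 -> V=9
t=12: input=2 -> V=15
t=13: input=3 -> V=0 FIRE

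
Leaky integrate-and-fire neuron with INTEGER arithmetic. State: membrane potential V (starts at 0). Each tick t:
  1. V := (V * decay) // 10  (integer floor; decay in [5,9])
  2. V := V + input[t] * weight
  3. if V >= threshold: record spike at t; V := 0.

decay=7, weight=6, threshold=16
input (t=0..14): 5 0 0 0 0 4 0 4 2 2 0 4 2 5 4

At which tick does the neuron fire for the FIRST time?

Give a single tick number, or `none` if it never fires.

t=0: input=5 -> V=0 FIRE
t=1: input=0 -> V=0
t=2: input=0 -> V=0
t=3: input=0 -> V=0
t=4: input=0 -> V=0
t=5: input=4 -> V=0 FIRE
t=6: input=0 -> V=0
t=7: input=4 -> V=0 FIRE
t=8: input=2 -> V=12
t=9: input=2 -> V=0 FIRE
t=10: input=0 -> V=0
t=11: input=4 -> V=0 FIRE
t=12: input=2 -> V=12
t=13: input=5 -> V=0 FIRE
t=14: input=4 -> V=0 FIRE

Answer: 0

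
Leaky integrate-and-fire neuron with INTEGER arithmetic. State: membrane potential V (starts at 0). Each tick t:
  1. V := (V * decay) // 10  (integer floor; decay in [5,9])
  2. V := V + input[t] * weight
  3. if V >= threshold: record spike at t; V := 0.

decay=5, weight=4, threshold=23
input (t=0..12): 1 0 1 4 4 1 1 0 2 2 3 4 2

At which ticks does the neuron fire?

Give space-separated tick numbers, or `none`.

Answer: 4 11

Derivation:
t=0: input=1 -> V=4
t=1: input=0 -> V=2
t=2: input=1 -> V=5
t=3: input=4 -> V=18
t=4: input=4 -> V=0 FIRE
t=5: input=1 -> V=4
t=6: input=1 -> V=6
t=7: input=0 -> V=3
t=8: input=2 -> V=9
t=9: input=2 -> V=12
t=10: input=3 -> V=18
t=11: input=4 -> V=0 FIRE
t=12: input=2 -> V=8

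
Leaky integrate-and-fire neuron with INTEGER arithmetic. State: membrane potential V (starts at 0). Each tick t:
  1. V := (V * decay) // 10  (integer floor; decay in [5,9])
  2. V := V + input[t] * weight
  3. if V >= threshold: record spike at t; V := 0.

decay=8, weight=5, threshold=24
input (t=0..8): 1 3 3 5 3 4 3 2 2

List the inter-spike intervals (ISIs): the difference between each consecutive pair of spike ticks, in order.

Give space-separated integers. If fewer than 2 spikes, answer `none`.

Answer: 1 2 3

Derivation:
t=0: input=1 -> V=5
t=1: input=3 -> V=19
t=2: input=3 -> V=0 FIRE
t=3: input=5 -> V=0 FIRE
t=4: input=3 -> V=15
t=5: input=4 -> V=0 FIRE
t=6: input=3 -> V=15
t=7: input=2 -> V=22
t=8: input=2 -> V=0 FIRE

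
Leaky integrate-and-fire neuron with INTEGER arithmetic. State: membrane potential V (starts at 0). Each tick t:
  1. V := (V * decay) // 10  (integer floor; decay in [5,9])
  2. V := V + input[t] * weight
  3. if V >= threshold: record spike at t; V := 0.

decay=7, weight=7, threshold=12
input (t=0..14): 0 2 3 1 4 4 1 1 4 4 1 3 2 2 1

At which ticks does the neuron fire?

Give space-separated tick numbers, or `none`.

Answer: 1 2 4 5 8 9 11 12 13

Derivation:
t=0: input=0 -> V=0
t=1: input=2 -> V=0 FIRE
t=2: input=3 -> V=0 FIRE
t=3: input=1 -> V=7
t=4: input=4 -> V=0 FIRE
t=5: input=4 -> V=0 FIRE
t=6: input=1 -> V=7
t=7: input=1 -> V=11
t=8: input=4 -> V=0 FIRE
t=9: input=4 -> V=0 FIRE
t=10: input=1 -> V=7
t=11: input=3 -> V=0 FIRE
t=12: input=2 -> V=0 FIRE
t=13: input=2 -> V=0 FIRE
t=14: input=1 -> V=7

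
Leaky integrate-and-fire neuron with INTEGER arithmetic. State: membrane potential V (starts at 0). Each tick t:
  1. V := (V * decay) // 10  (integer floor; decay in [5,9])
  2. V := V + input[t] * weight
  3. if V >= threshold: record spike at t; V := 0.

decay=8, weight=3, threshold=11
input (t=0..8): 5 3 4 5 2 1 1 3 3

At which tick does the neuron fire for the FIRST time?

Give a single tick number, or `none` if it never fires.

t=0: input=5 -> V=0 FIRE
t=1: input=3 -> V=9
t=2: input=4 -> V=0 FIRE
t=3: input=5 -> V=0 FIRE
t=4: input=2 -> V=6
t=5: input=1 -> V=7
t=6: input=1 -> V=8
t=7: input=3 -> V=0 FIRE
t=8: input=3 -> V=9

Answer: 0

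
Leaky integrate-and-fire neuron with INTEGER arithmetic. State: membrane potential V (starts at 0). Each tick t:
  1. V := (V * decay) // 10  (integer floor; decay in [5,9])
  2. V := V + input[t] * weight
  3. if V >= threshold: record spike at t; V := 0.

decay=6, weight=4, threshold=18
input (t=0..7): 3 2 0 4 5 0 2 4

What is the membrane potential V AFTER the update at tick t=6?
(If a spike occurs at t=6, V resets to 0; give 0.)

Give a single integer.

t=0: input=3 -> V=12
t=1: input=2 -> V=15
t=2: input=0 -> V=9
t=3: input=4 -> V=0 FIRE
t=4: input=5 -> V=0 FIRE
t=5: input=0 -> V=0
t=6: input=2 -> V=8
t=7: input=4 -> V=0 FIRE

Answer: 8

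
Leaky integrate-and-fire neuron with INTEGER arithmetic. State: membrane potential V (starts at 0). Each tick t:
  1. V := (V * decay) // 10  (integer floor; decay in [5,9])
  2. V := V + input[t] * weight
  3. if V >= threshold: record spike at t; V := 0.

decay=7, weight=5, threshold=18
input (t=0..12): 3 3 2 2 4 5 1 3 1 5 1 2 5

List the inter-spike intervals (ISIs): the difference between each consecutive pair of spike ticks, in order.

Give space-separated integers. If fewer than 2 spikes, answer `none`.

t=0: input=3 -> V=15
t=1: input=3 -> V=0 FIRE
t=2: input=2 -> V=10
t=3: input=2 -> V=17
t=4: input=4 -> V=0 FIRE
t=5: input=5 -> V=0 FIRE
t=6: input=1 -> V=5
t=7: input=3 -> V=0 FIRE
t=8: input=1 -> V=5
t=9: input=5 -> V=0 FIRE
t=10: input=1 -> V=5
t=11: input=2 -> V=13
t=12: input=5 -> V=0 FIRE

Answer: 3 1 2 2 3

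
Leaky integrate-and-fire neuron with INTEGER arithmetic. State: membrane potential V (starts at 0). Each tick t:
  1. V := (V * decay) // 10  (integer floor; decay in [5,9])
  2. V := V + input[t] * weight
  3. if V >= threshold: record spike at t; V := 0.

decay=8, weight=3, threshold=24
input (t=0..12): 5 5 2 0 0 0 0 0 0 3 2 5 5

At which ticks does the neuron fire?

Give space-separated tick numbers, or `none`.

t=0: input=5 -> V=15
t=1: input=5 -> V=0 FIRE
t=2: input=2 -> V=6
t=3: input=0 -> V=4
t=4: input=0 -> V=3
t=5: input=0 -> V=2
t=6: input=0 -> V=1
t=7: input=0 -> V=0
t=8: input=0 -> V=0
t=9: input=3 -> V=9
t=10: input=2 -> V=13
t=11: input=5 -> V=0 FIRE
t=12: input=5 -> V=15

Answer: 1 11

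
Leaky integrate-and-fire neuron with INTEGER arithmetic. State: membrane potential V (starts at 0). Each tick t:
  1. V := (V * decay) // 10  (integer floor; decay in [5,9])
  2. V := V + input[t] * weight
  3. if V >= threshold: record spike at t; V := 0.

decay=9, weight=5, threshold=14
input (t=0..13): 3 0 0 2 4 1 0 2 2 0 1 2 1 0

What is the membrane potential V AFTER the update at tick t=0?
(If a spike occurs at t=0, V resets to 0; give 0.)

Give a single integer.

Answer: 0

Derivation:
t=0: input=3 -> V=0 FIRE
t=1: input=0 -> V=0
t=2: input=0 -> V=0
t=3: input=2 -> V=10
t=4: input=4 -> V=0 FIRE
t=5: input=1 -> V=5
t=6: input=0 -> V=4
t=7: input=2 -> V=13
t=8: input=2 -> V=0 FIRE
t=9: input=0 -> V=0
t=10: input=1 -> V=5
t=11: input=2 -> V=0 FIRE
t=12: input=1 -> V=5
t=13: input=0 -> V=4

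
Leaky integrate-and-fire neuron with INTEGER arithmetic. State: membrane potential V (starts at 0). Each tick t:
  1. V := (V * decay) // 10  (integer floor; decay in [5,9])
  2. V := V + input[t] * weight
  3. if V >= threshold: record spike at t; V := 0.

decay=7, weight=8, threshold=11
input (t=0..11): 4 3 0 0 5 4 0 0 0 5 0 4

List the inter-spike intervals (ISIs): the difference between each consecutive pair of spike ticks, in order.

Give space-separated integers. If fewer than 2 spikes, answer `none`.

t=0: input=4 -> V=0 FIRE
t=1: input=3 -> V=0 FIRE
t=2: input=0 -> V=0
t=3: input=0 -> V=0
t=4: input=5 -> V=0 FIRE
t=5: input=4 -> V=0 FIRE
t=6: input=0 -> V=0
t=7: input=0 -> V=0
t=8: input=0 -> V=0
t=9: input=5 -> V=0 FIRE
t=10: input=0 -> V=0
t=11: input=4 -> V=0 FIRE

Answer: 1 3 1 4 2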